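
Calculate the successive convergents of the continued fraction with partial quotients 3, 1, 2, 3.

Using the convergent recurrence p_i = a_i*p_{i-1} + p_{i-2}, q_i = a_i*q_{i-1} + q_{i-2} with p_{-2}=0, p_{-1}=1, q_{-2}=1, q_{-1}=0:
  i=0: a_0=3, p_0 = 3*1 + 0 = 3, q_0 = 3*0 + 1 = 1.
  i=1: a_1=1, p_1 = 1*3 + 1 = 4, q_1 = 1*1 + 0 = 1.
  i=2: a_2=2, p_2 = 2*4 + 3 = 11, q_2 = 2*1 + 1 = 3.
  i=3: a_3=3, p_3 = 3*11 + 4 = 37, q_3 = 3*3 + 1 = 10.

3/1, 4/1, 11/3, 37/10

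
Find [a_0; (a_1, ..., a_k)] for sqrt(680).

[26; (13, 52)]

Write x_i = (sqrt(680) + m_i)/d_i with (m_0, d_0) = (0, 1). a_0 = floor(sqrt(680)) = 26, since 26^2 = 676 <= 680 < 729 = 27^2.
Iterate m_{i+1} = d_i*a_i - m_i, d_{i+1} = (680 - m_{i+1}^2)/d_i, a_{i+1} = floor((a_0 + m_{i+1})/d_{i+1}):
  m_1 = 1*26 - 0 = 26, d_1 = (680 - 26^2)/1 = 4/1 = 4, a_1 = floor((26 + 26)/4) = 13.
  m_2 = 4*13 - 26 = 26, d_2 = (680 - 26^2)/4 = 4/4 = 1, a_2 = floor((26 + 26)/1) = 52.
  m_3 = 1*52 - 26 = 26, d_3 = (680 - 26^2)/1 = 4/1 = 4: (m_3, d_3) = (m_1, d_1) = (26, 4), so from here the quotients repeat a_1, a_2; the period length is 2.
Hence the expansion of sqrt(680) is a_0 = 26 followed by the repeating block 13, 52 (period 2).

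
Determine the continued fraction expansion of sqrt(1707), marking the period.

[41; (3, 6, 41, 6, 3, 82)]

Write x_i = (sqrt(1707) + m_i)/d_i with (m_0, d_0) = (0, 1). a_0 = floor(sqrt(1707)) = 41, since 41^2 = 1681 <= 1707 < 1764 = 42^2.
Iterate m_{i+1} = d_i*a_i - m_i, d_{i+1} = (1707 - m_{i+1}^2)/d_i, a_{i+1} = floor((a_0 + m_{i+1})/d_{i+1}):
  m_1 = 1*41 - 0 = 41, d_1 = (1707 - 41^2)/1 = 26/1 = 26, a_1 = floor((41 + 41)/26) = 3.
  m_2 = 26*3 - 41 = 37, d_2 = (1707 - 37^2)/26 = 338/26 = 13, a_2 = floor((41 + 37)/13) = 6.
  m_3 = 13*6 - 37 = 41, d_3 = (1707 - 41^2)/13 = 26/13 = 2, a_3 = floor((41 + 41)/2) = 41.
  m_4 = 2*41 - 41 = 41, d_4 = (1707 - 41^2)/2 = 26/2 = 13, a_4 = floor((41 + 41)/13) = 6.
  m_5 = 13*6 - 41 = 37, d_5 = (1707 - 37^2)/13 = 338/13 = 26, a_5 = floor((41 + 37)/26) = 3.
  m_6 = 26*3 - 37 = 41, d_6 = (1707 - 41^2)/26 = 26/26 = 1, a_6 = floor((41 + 41)/1) = 82.
  m_7 = 1*82 - 41 = 41, d_7 = (1707 - 41^2)/1 = 26/1 = 26: (m_7, d_7) = (m_1, d_1) = (41, 26), so from here the quotients repeat a_1, ..., a_6; the period length is 6.
Hence the expansion of sqrt(1707) is a_0 = 41 followed by the repeating block 3, 6, 41, 6, 3, 82 (period 6).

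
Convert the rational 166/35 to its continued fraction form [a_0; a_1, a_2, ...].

[4; 1, 2, 1, 8]

Run the Euclidean algorithm on 166 and 35; the successive quotients are the partial quotients a_0, a_1, ... (each step inverts the fractional part left over by the previous one):
  166 = 4*35 + 26, so a_0 = 4.
  35 = 1*26 + 9, so a_1 = 1.
  26 = 2*9 + 8, so a_2 = 2.
  9 = 1*8 + 1, so a_3 = 1.
  8 = 8*1 + 0, so a_4 = 8.
The remainder reaches 0 after 5 divisions, so the expansion has 5 partial quotients, read off in order.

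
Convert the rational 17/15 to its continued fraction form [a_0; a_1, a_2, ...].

[1; 7, 2]

Run the Euclidean algorithm on 17 and 15; the successive quotients are the partial quotients a_0, a_1, ... (each step inverts the fractional part left over by the previous one):
  17 = 1*15 + 2, so a_0 = 1.
  15 = 7*2 + 1, so a_1 = 7.
  2 = 2*1 + 0, so a_2 = 2.
The remainder reaches 0 after 3 divisions, so the expansion has 3 partial quotients, read off in order.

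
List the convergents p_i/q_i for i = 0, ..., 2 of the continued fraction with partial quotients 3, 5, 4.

3/1, 16/5, 67/21

Using the convergent recurrence p_i = a_i*p_{i-1} + p_{i-2}, q_i = a_i*q_{i-1} + q_{i-2} with p_{-2}=0, p_{-1}=1, q_{-2}=1, q_{-1}=0:
  i=0: a_0=3, p_0 = 3*1 + 0 = 3, q_0 = 3*0 + 1 = 1.
  i=1: a_1=5, p_1 = 5*3 + 1 = 16, q_1 = 5*1 + 0 = 5.
  i=2: a_2=4, p_2 = 4*16 + 3 = 67, q_2 = 4*5 + 1 = 21.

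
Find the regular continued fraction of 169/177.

Run the Euclidean algorithm on 169 and 177; the successive quotients are the partial quotients a_0, a_1, ... (each step inverts the fractional part left over by the previous one):
  169 = 0*177 + 169, so a_0 = 0.
  177 = 1*169 + 8, so a_1 = 1.
  169 = 21*8 + 1, so a_2 = 21.
  8 = 8*1 + 0, so a_3 = 8.
The remainder reaches 0 after 4 divisions, so the expansion has 4 partial quotients, read off in order.

[0; 1, 21, 8]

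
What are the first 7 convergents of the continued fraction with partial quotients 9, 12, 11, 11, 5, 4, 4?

9/1, 109/12, 1208/133, 13397/1475, 68193/7508, 286169/31507, 1212869/133536

Using the convergent recurrence p_i = a_i*p_{i-1} + p_{i-2}, q_i = a_i*q_{i-1} + q_{i-2} with p_{-2}=0, p_{-1}=1, q_{-2}=1, q_{-1}=0:
  i=0: a_0=9, p_0 = 9*1 + 0 = 9, q_0 = 9*0 + 1 = 1.
  i=1: a_1=12, p_1 = 12*9 + 1 = 109, q_1 = 12*1 + 0 = 12.
  i=2: a_2=11, p_2 = 11*109 + 9 = 1208, q_2 = 11*12 + 1 = 133.
  i=3: a_3=11, p_3 = 11*1208 + 109 = 13397, q_3 = 11*133 + 12 = 1475.
  i=4: a_4=5, p_4 = 5*13397 + 1208 = 68193, q_4 = 5*1475 + 133 = 7508.
  i=5: a_5=4, p_5 = 4*68193 + 13397 = 286169, q_5 = 4*7508 + 1475 = 31507.
  i=6: a_6=4, p_6 = 4*286169 + 68193 = 1212869, q_6 = 4*31507 + 7508 = 133536.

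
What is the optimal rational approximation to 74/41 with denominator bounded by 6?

9/5

Expand x = 74/41 as a continued fraction with the Euclidean algorithm:
  74 = 1*41 + 33, so a_0 = 1.
  41 = 1*33 + 8, so a_1 = 1.
  33 = 4*8 + 1, so a_2 = 4.
  8 = 8*1 + 0, so a_3 = 8.
so x = [1; 1, 4, 8].
Convergents (p_i = a_i*p_{i-1} + p_{i-2}, q_i = a_i*q_{i-1} + q_{i-2} with p_{-2}=0, p_{-1}=1, q_{-2}=1, q_{-1}=0), until the denominator exceeds 6:
  i=0: a_0=1, p_0 = 1*1 + 0 = 1, q_0 = 1*0 + 1 = 1.
  i=1: a_1=1, p_1 = 1*1 + 1 = 2, q_1 = 1*1 + 0 = 1.
  i=2: a_2=4, p_2 = 4*2 + 1 = 9, q_2 = 4*1 + 1 = 5.
  i=3: a_3=8, p_3 = 8*9 + 2 = 74, q_3 = 8*5 + 1 = 41.
q_3 = 41 > 6, so the last convergent with denominator <= 6 is p_2/q_2 = 9/5.
The closest fraction with denominator <= 6 is either p_2/q_2 or the intermediate fraction (k*p_2 + p_1)/(k*q_2 + q_1) with the largest k >= 1 whose denominator stays <= 6; these approach x as k grows, and every other convergent or intermediate fraction in range is farther away.
Largest k: floor((6 - q_1)/q_2) = floor((6 - 1)/5) = 1.
That gives (1*9 + 2)/(1*5 + 1) = 11/6.
Compare the errors: |x - 9/5| = |74*5 - 9*41|/(41*5) = 1/205, and |x - 11/6| = |74*6 - 11*41|/(41*6) = 7/246.
Cross-multiplying, 1*246 = 246 < 1435 = 7*205, so 1/205 is smaller: the convergent 9/5 is closer to x than 11/6.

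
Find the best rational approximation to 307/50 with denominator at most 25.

43/7

Expand x = 307/50 as a continued fraction with the Euclidean algorithm:
  307 = 6*50 + 7, so a_0 = 6.
  50 = 7*7 + 1, so a_1 = 7.
  7 = 7*1 + 0, so a_2 = 7.
so x = [6; 7, 7].
Convergents (p_i = a_i*p_{i-1} + p_{i-2}, q_i = a_i*q_{i-1} + q_{i-2} with p_{-2}=0, p_{-1}=1, q_{-2}=1, q_{-1}=0), until the denominator exceeds 25:
  i=0: a_0=6, p_0 = 6*1 + 0 = 6, q_0 = 6*0 + 1 = 1.
  i=1: a_1=7, p_1 = 7*6 + 1 = 43, q_1 = 7*1 + 0 = 7.
  i=2: a_2=7, p_2 = 7*43 + 6 = 307, q_2 = 7*7 + 1 = 50.
q_2 = 50 > 25, so the last convergent with denominator <= 25 is p_1/q_1 = 43/7.
The closest fraction with denominator <= 25 is either p_1/q_1 or the intermediate fraction (k*p_1 + p_0)/(k*q_1 + q_0) with the largest k >= 1 whose denominator stays <= 25; these approach x as k grows, and every other convergent or intermediate fraction in range is farther away.
Largest k: floor((25 - q_0)/q_1) = floor((25 - 1)/7) = 3.
That gives (3*43 + 6)/(3*7 + 1) = 135/22.
Compare the errors: |x - 43/7| = |307*7 - 43*50|/(50*7) = 1/350, and |x - 135/22| = |307*22 - 135*50|/(50*22) = 4/1100.
Cross-multiplying, 1*1100 = 1100 < 1400 = 4*350, so 1/350 is smaller: the convergent 43/7 is closer to x than 135/22.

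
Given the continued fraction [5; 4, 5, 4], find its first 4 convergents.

5/1, 21/4, 110/21, 461/88

Using the convergent recurrence p_i = a_i*p_{i-1} + p_{i-2}, q_i = a_i*q_{i-1} + q_{i-2} with p_{-2}=0, p_{-1}=1, q_{-2}=1, q_{-1}=0:
  i=0: a_0=5, p_0 = 5*1 + 0 = 5, q_0 = 5*0 + 1 = 1.
  i=1: a_1=4, p_1 = 4*5 + 1 = 21, q_1 = 4*1 + 0 = 4.
  i=2: a_2=5, p_2 = 5*21 + 5 = 110, q_2 = 5*4 + 1 = 21.
  i=3: a_3=4, p_3 = 4*110 + 21 = 461, q_3 = 4*21 + 4 = 88.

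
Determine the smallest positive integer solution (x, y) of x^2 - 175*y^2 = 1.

First expand sqrt(175) as a continued fraction. With x_i = (sqrt(175) + m_i)/d_i and (m_0, d_0) = (0, 1): a_0 = floor(sqrt(175)) = 13, since 13^2 = 169 <= 175 < 196 = 14^2.
Iterate m_{i+1} = d_i*a_i - m_i, d_{i+1} = (175 - m_{i+1}^2)/d_i, a_{i+1} = floor((a_0 + m_{i+1})/d_{i+1}):
  m_1 = 1*13 - 0 = 13, d_1 = (175 - 13^2)/1 = 6/1 = 6, a_1 = floor((13 + 13)/6) = 4.
  m_2 = 6*4 - 13 = 11, d_2 = (175 - 11^2)/6 = 54/6 = 9, a_2 = floor((13 + 11)/9) = 2.
  m_3 = 9*2 - 11 = 7, d_3 = (175 - 7^2)/9 = 126/9 = 14, a_3 = floor((13 + 7)/14) = 1.
  m_4 = 14*1 - 7 = 7, d_4 = (175 - 7^2)/14 = 126/14 = 9, a_4 = floor((13 + 7)/9) = 2.
  m_5 = 9*2 - 7 = 11, d_5 = (175 - 11^2)/9 = 54/9 = 6, a_5 = floor((13 + 11)/6) = 4.
  m_6 = 6*4 - 11 = 13, d_6 = (175 - 13^2)/6 = 6/6 = 1, a_6 = floor((13 + 13)/1) = 26.
  m_7 = 1*26 - 13 = 13, d_7 = (175 - 13^2)/1 = 6/1 = 6: (m_7, d_7) = (m_1, d_1) = (13, 6), so from here the quotients repeat a_1, ..., a_6; the period length is 6.
So sqrt(175) = [13; (4, 2, 1, 2, 4, 26)] with period length k = 6.
k is even, so the fundamental solution of x^2 - 175y^2 = 1 is (p_{k-1}, q_{k-1}) = (p_5, q_5); compute convergents through index 5.
Convergents (p_i = a_i*p_{i-1} + p_{i-2}, q_i = a_i*q_{i-1} + q_{i-2} with p_{-2}=0, p_{-1}=1, q_{-2}=1, q_{-1}=0):
  i=0: a_0=13, p_0 = 13*1 + 0 = 13, q_0 = 13*0 + 1 = 1.
  i=1: a_1=4, p_1 = 4*13 + 1 = 53, q_1 = 4*1 + 0 = 4.
  i=2: a_2=2, p_2 = 2*53 + 13 = 119, q_2 = 2*4 + 1 = 9.
  i=3: a_3=1, p_3 = 1*119 + 53 = 172, q_3 = 1*9 + 4 = 13.
  i=4: a_4=2, p_4 = 2*172 + 119 = 463, q_4 = 2*13 + 9 = 35.
  i=5: a_5=4, p_5 = 4*463 + 172 = 2024, q_5 = 4*35 + 13 = 153.
Check: 2024^2 - 175*153^2 = 4096576 - 4096575 = 1, so (x, y) = (2024, 153) solves the equation, and by the theorem it is the least positive solution.

(x, y) = (2024, 153)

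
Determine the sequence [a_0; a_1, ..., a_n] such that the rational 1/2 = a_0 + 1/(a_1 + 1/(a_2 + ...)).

[0; 2]

Run the Euclidean algorithm on 1 and 2; the successive quotients are the partial quotients a_0, a_1, ... (each step inverts the fractional part left over by the previous one):
  1 = 0*2 + 1, so a_0 = 0.
  2 = 2*1 + 0, so a_1 = 2.
The remainder reaches 0 after 2 divisions, so the expansion has 2 partial quotients, read off in order.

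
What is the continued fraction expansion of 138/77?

[1; 1, 3, 1, 4, 3]

Run the Euclidean algorithm on 138 and 77; the successive quotients are the partial quotients a_0, a_1, ... (each step inverts the fractional part left over by the previous one):
  138 = 1*77 + 61, so a_0 = 1.
  77 = 1*61 + 16, so a_1 = 1.
  61 = 3*16 + 13, so a_2 = 3.
  16 = 1*13 + 3, so a_3 = 1.
  13 = 4*3 + 1, so a_4 = 4.
  3 = 3*1 + 0, so a_5 = 3.
The remainder reaches 0 after 6 divisions, so the expansion has 6 partial quotients, read off in order.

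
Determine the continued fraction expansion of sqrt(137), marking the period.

Write x_i = (sqrt(137) + m_i)/d_i with (m_0, d_0) = (0, 1). a_0 = floor(sqrt(137)) = 11, since 11^2 = 121 <= 137 < 144 = 12^2.
Iterate m_{i+1} = d_i*a_i - m_i, d_{i+1} = (137 - m_{i+1}^2)/d_i, a_{i+1} = floor((a_0 + m_{i+1})/d_{i+1}):
  m_1 = 1*11 - 0 = 11, d_1 = (137 - 11^2)/1 = 16/1 = 16, a_1 = floor((11 + 11)/16) = 1.
  m_2 = 16*1 - 11 = 5, d_2 = (137 - 5^2)/16 = 112/16 = 7, a_2 = floor((11 + 5)/7) = 2.
  m_3 = 7*2 - 5 = 9, d_3 = (137 - 9^2)/7 = 56/7 = 8, a_3 = floor((11 + 9)/8) = 2.
  m_4 = 8*2 - 9 = 7, d_4 = (137 - 7^2)/8 = 88/8 = 11, a_4 = floor((11 + 7)/11) = 1.
  m_5 = 11*1 - 7 = 4, d_5 = (137 - 4^2)/11 = 121/11 = 11, a_5 = floor((11 + 4)/11) = 1.
  m_6 = 11*1 - 4 = 7, d_6 = (137 - 7^2)/11 = 88/11 = 8, a_6 = floor((11 + 7)/8) = 2.
  m_7 = 8*2 - 7 = 9, d_7 = (137 - 9^2)/8 = 56/8 = 7, a_7 = floor((11 + 9)/7) = 2.
  m_8 = 7*2 - 9 = 5, d_8 = (137 - 5^2)/7 = 112/7 = 16, a_8 = floor((11 + 5)/16) = 1.
  m_9 = 16*1 - 5 = 11, d_9 = (137 - 11^2)/16 = 16/16 = 1, a_9 = floor((11 + 11)/1) = 22.
  m_10 = 1*22 - 11 = 11, d_10 = (137 - 11^2)/1 = 16/1 = 16: (m_10, d_10) = (m_1, d_1) = (11, 16), so from here the quotients repeat a_1, ..., a_9; the period length is 9.
Hence the expansion of sqrt(137) is a_0 = 11 followed by the repeating block 1, 2, 2, 1, 1, 2, 2, 1, 22 (period 9).

[11; (1, 2, 2, 1, 1, 2, 2, 1, 22)]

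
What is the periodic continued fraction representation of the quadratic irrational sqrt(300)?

Write x_i = (sqrt(300) + m_i)/d_i with (m_0, d_0) = (0, 1). a_0 = floor(sqrt(300)) = 17, since 17^2 = 289 <= 300 < 324 = 18^2.
Iterate m_{i+1} = d_i*a_i - m_i, d_{i+1} = (300 - m_{i+1}^2)/d_i, a_{i+1} = floor((a_0 + m_{i+1})/d_{i+1}):
  m_1 = 1*17 - 0 = 17, d_1 = (300 - 17^2)/1 = 11/1 = 11, a_1 = floor((17 + 17)/11) = 3.
  m_2 = 11*3 - 17 = 16, d_2 = (300 - 16^2)/11 = 44/11 = 4, a_2 = floor((17 + 16)/4) = 8.
  m_3 = 4*8 - 16 = 16, d_3 = (300 - 16^2)/4 = 44/4 = 11, a_3 = floor((17 + 16)/11) = 3.
  m_4 = 11*3 - 16 = 17, d_4 = (300 - 17^2)/11 = 11/11 = 1, a_4 = floor((17 + 17)/1) = 34.
  m_5 = 1*34 - 17 = 17, d_5 = (300 - 17^2)/1 = 11/1 = 11: (m_5, d_5) = (m_1, d_1) = (17, 11), so from here the quotients repeat a_1, ..., a_4; the period length is 4.
Hence the expansion of sqrt(300) is a_0 = 17 followed by the repeating block 3, 8, 3, 34 (period 4).

[17; (3, 8, 3, 34)]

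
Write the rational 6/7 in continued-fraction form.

[0; 1, 6]

Run the Euclidean algorithm on 6 and 7; the successive quotients are the partial quotients a_0, a_1, ... (each step inverts the fractional part left over by the previous one):
  6 = 0*7 + 6, so a_0 = 0.
  7 = 1*6 + 1, so a_1 = 1.
  6 = 6*1 + 0, so a_2 = 6.
The remainder reaches 0 after 3 divisions, so the expansion has 3 partial quotients, read off in order.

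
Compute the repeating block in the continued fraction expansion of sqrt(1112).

[33; (2, 1, 7, 1, 2, 66)]

Write x_i = (sqrt(1112) + m_i)/d_i with (m_0, d_0) = (0, 1). a_0 = floor(sqrt(1112)) = 33, since 33^2 = 1089 <= 1112 < 1156 = 34^2.
Iterate m_{i+1} = d_i*a_i - m_i, d_{i+1} = (1112 - m_{i+1}^2)/d_i, a_{i+1} = floor((a_0 + m_{i+1})/d_{i+1}):
  m_1 = 1*33 - 0 = 33, d_1 = (1112 - 33^2)/1 = 23/1 = 23, a_1 = floor((33 + 33)/23) = 2.
  m_2 = 23*2 - 33 = 13, d_2 = (1112 - 13^2)/23 = 943/23 = 41, a_2 = floor((33 + 13)/41) = 1.
  m_3 = 41*1 - 13 = 28, d_3 = (1112 - 28^2)/41 = 328/41 = 8, a_3 = floor((33 + 28)/8) = 7.
  m_4 = 8*7 - 28 = 28, d_4 = (1112 - 28^2)/8 = 328/8 = 41, a_4 = floor((33 + 28)/41) = 1.
  m_5 = 41*1 - 28 = 13, d_5 = (1112 - 13^2)/41 = 943/41 = 23, a_5 = floor((33 + 13)/23) = 2.
  m_6 = 23*2 - 13 = 33, d_6 = (1112 - 33^2)/23 = 23/23 = 1, a_6 = floor((33 + 33)/1) = 66.
  m_7 = 1*66 - 33 = 33, d_7 = (1112 - 33^2)/1 = 23/1 = 23: (m_7, d_7) = (m_1, d_1) = (33, 23), so from here the quotients repeat a_1, ..., a_6; the period length is 6.
Hence the expansion of sqrt(1112) is a_0 = 33 followed by the repeating block 2, 1, 7, 1, 2, 66 (period 6).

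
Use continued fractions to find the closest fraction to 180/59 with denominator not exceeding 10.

31/10

Expand x = 180/59 as a continued fraction with the Euclidean algorithm:
  180 = 3*59 + 3, so a_0 = 3.
  59 = 19*3 + 2, so a_1 = 19.
  3 = 1*2 + 1, so a_2 = 1.
  2 = 2*1 + 0, so a_3 = 2.
so x = [3; 19, 1, 2].
Convergents (p_i = a_i*p_{i-1} + p_{i-2}, q_i = a_i*q_{i-1} + q_{i-2} with p_{-2}=0, p_{-1}=1, q_{-2}=1, q_{-1}=0), until the denominator exceeds 10:
  i=0: a_0=3, p_0 = 3*1 + 0 = 3, q_0 = 3*0 + 1 = 1.
  i=1: a_1=19, p_1 = 19*3 + 1 = 58, q_1 = 19*1 + 0 = 19.
q_1 = 19 > 10, so the last convergent with denominator <= 10 is p_0/q_0 = 3/1.
The closest fraction with denominator <= 10 is either p_0/q_0 or the intermediate fraction (k*p_0 + p_{-1})/(k*q_0 + q_{-1}) with the largest k >= 1 whose denominator stays <= 10; these approach x as k grows, and every other convergent or intermediate fraction in range is farther away.
Largest k: floor((10 - q_{-1})/q_0) = floor((10 - 0)/1) = 10 (using the seeds p_{-1} = 1, q_{-1} = 0).
That gives (10*3 + 1)/(10*1 + 0) = 31/10.
Compare the errors: |x - 3/1| = |180*1 - 3*59|/(59*1) = 3/59, and |x - 31/10| = |180*10 - 31*59|/(59*10) = 29/590.
Cross-multiplying, 29*59 = 1711 < 1770 = 3*590, so 29/590 is smaller: the intermediate fraction 31/10 is closer to x than 3/1.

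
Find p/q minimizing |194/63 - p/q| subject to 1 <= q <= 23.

40/13

Expand x = 194/63 as a continued fraction with the Euclidean algorithm:
  194 = 3*63 + 5, so a_0 = 3.
  63 = 12*5 + 3, so a_1 = 12.
  5 = 1*3 + 2, so a_2 = 1.
  3 = 1*2 + 1, so a_3 = 1.
  2 = 2*1 + 0, so a_4 = 2.
so x = [3; 12, 1, 1, 2].
Convergents (p_i = a_i*p_{i-1} + p_{i-2}, q_i = a_i*q_{i-1} + q_{i-2} with p_{-2}=0, p_{-1}=1, q_{-2}=1, q_{-1}=0), until the denominator exceeds 23:
  i=0: a_0=3, p_0 = 3*1 + 0 = 3, q_0 = 3*0 + 1 = 1.
  i=1: a_1=12, p_1 = 12*3 + 1 = 37, q_1 = 12*1 + 0 = 12.
  i=2: a_2=1, p_2 = 1*37 + 3 = 40, q_2 = 1*12 + 1 = 13.
  i=3: a_3=1, p_3 = 1*40 + 37 = 77, q_3 = 1*13 + 12 = 25.
q_3 = 25 > 23, so the last convergent with denominator <= 23 is p_2/q_2 = 40/13.
The closest fraction with denominator <= 23 is either p_2/q_2 or the intermediate fraction (k*p_2 + p_1)/(k*q_2 + q_1) with the largest k >= 1 whose denominator stays <= 23; these approach x as k grows, and every other convergent or intermediate fraction in range is farther away.
Largest k: floor((23 - q_1)/q_2) = floor((23 - 12)/13) = 0.
Since k = 0, no intermediate fraction beyond p_2/q_2 has denominator <= 23, so the convergent 40/13 is the closest (its error is |194*13 - 40*63|/(63*13) = 2/819).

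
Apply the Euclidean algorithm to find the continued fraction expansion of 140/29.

[4; 1, 4, 1, 4]

Run the Euclidean algorithm on 140 and 29; the successive quotients are the partial quotients a_0, a_1, ... (each step inverts the fractional part left over by the previous one):
  140 = 4*29 + 24, so a_0 = 4.
  29 = 1*24 + 5, so a_1 = 1.
  24 = 4*5 + 4, so a_2 = 4.
  5 = 1*4 + 1, so a_3 = 1.
  4 = 4*1 + 0, so a_4 = 4.
The remainder reaches 0 after 5 divisions, so the expansion has 5 partial quotients, read off in order.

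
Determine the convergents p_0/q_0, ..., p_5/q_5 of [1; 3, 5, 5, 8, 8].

1/1, 4/3, 21/16, 109/83, 893/680, 7253/5523

Using the convergent recurrence p_i = a_i*p_{i-1} + p_{i-2}, q_i = a_i*q_{i-1} + q_{i-2} with p_{-2}=0, p_{-1}=1, q_{-2}=1, q_{-1}=0:
  i=0: a_0=1, p_0 = 1*1 + 0 = 1, q_0 = 1*0 + 1 = 1.
  i=1: a_1=3, p_1 = 3*1 + 1 = 4, q_1 = 3*1 + 0 = 3.
  i=2: a_2=5, p_2 = 5*4 + 1 = 21, q_2 = 5*3 + 1 = 16.
  i=3: a_3=5, p_3 = 5*21 + 4 = 109, q_3 = 5*16 + 3 = 83.
  i=4: a_4=8, p_4 = 8*109 + 21 = 893, q_4 = 8*83 + 16 = 680.
  i=5: a_5=8, p_5 = 8*893 + 109 = 7253, q_5 = 8*680 + 83 = 5523.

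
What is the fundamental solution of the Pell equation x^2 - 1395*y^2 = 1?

(x, y) = (124001, 3320)

First expand sqrt(1395) as a continued fraction. With x_i = (sqrt(1395) + m_i)/d_i and (m_0, d_0) = (0, 1): a_0 = floor(sqrt(1395)) = 37, since 37^2 = 1369 <= 1395 < 1444 = 38^2.
Iterate m_{i+1} = d_i*a_i - m_i, d_{i+1} = (1395 - m_{i+1}^2)/d_i, a_{i+1} = floor((a_0 + m_{i+1})/d_{i+1}):
  m_1 = 1*37 - 0 = 37, d_1 = (1395 - 37^2)/1 = 26/1 = 26, a_1 = floor((37 + 37)/26) = 2.
  m_2 = 26*2 - 37 = 15, d_2 = (1395 - 15^2)/26 = 1170/26 = 45, a_2 = floor((37 + 15)/45) = 1.
  m_3 = 45*1 - 15 = 30, d_3 = (1395 - 30^2)/45 = 495/45 = 11, a_3 = floor((37 + 30)/11) = 6.
  m_4 = 11*6 - 30 = 36, d_4 = (1395 - 36^2)/11 = 99/11 = 9, a_4 = floor((37 + 36)/9) = 8.
  m_5 = 9*8 - 36 = 36, d_5 = (1395 - 36^2)/9 = 99/9 = 11, a_5 = floor((37 + 36)/11) = 6.
  m_6 = 11*6 - 36 = 30, d_6 = (1395 - 30^2)/11 = 495/11 = 45, a_6 = floor((37 + 30)/45) = 1.
  m_7 = 45*1 - 30 = 15, d_7 = (1395 - 15^2)/45 = 1170/45 = 26, a_7 = floor((37 + 15)/26) = 2.
  m_8 = 26*2 - 15 = 37, d_8 = (1395 - 37^2)/26 = 26/26 = 1, a_8 = floor((37 + 37)/1) = 74.
  m_9 = 1*74 - 37 = 37, d_9 = (1395 - 37^2)/1 = 26/1 = 26: (m_9, d_9) = (m_1, d_1) = (37, 26), so from here the quotients repeat a_1, ..., a_8; the period length is 8.
So sqrt(1395) = [37; (2, 1, 6, 8, 6, 1, 2, 74)] with period length k = 8.
k is even, so the fundamental solution of x^2 - 1395y^2 = 1 is (p_{k-1}, q_{k-1}) = (p_7, q_7); compute convergents through index 7.
Convergents (p_i = a_i*p_{i-1} + p_{i-2}, q_i = a_i*q_{i-1} + q_{i-2} with p_{-2}=0, p_{-1}=1, q_{-2}=1, q_{-1}=0):
  i=0: a_0=37, p_0 = 37*1 + 0 = 37, q_0 = 37*0 + 1 = 1.
  i=1: a_1=2, p_1 = 2*37 + 1 = 75, q_1 = 2*1 + 0 = 2.
  i=2: a_2=1, p_2 = 1*75 + 37 = 112, q_2 = 1*2 + 1 = 3.
  i=3: a_3=6, p_3 = 6*112 + 75 = 747, q_3 = 6*3 + 2 = 20.
  i=4: a_4=8, p_4 = 8*747 + 112 = 6088, q_4 = 8*20 + 3 = 163.
  i=5: a_5=6, p_5 = 6*6088 + 747 = 37275, q_5 = 6*163 + 20 = 998.
  i=6: a_6=1, p_6 = 1*37275 + 6088 = 43363, q_6 = 1*998 + 163 = 1161.
  i=7: a_7=2, p_7 = 2*43363 + 37275 = 124001, q_7 = 2*1161 + 998 = 3320.
Check: 124001^2 - 1395*3320^2 = 15376248001 - 15376248000 = 1, so (x, y) = (124001, 3320) solves the equation, and by the theorem it is the least positive solution.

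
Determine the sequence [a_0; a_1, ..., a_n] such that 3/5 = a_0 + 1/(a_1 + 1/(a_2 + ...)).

Run the Euclidean algorithm on 3 and 5; the successive quotients are the partial quotients a_0, a_1, ... (each step inverts the fractional part left over by the previous one):
  3 = 0*5 + 3, so a_0 = 0.
  5 = 1*3 + 2, so a_1 = 1.
  3 = 1*2 + 1, so a_2 = 1.
  2 = 2*1 + 0, so a_3 = 2.
The remainder reaches 0 after 4 divisions, so the expansion has 4 partial quotients, read off in order.

[0; 1, 1, 2]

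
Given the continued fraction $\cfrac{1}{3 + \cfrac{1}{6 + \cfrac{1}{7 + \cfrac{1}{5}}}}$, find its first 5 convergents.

Using the convergent recurrence p_i = a_i*p_{i-1} + p_{i-2}, q_i = a_i*q_{i-1} + q_{i-2} with p_{-2}=0, p_{-1}=1, q_{-2}=1, q_{-1}=0:
  i=0: a_0=0, p_0 = 0*1 + 0 = 0, q_0 = 0*0 + 1 = 1.
  i=1: a_1=3, p_1 = 3*0 + 1 = 1, q_1 = 3*1 + 0 = 3.
  i=2: a_2=6, p_2 = 6*1 + 0 = 6, q_2 = 6*3 + 1 = 19.
  i=3: a_3=7, p_3 = 7*6 + 1 = 43, q_3 = 7*19 + 3 = 136.
  i=4: a_4=5, p_4 = 5*43 + 6 = 221, q_4 = 5*136 + 19 = 699.

0/1, 1/3, 6/19, 43/136, 221/699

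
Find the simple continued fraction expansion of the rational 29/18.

[1; 1, 1, 1, 1, 3]

Run the Euclidean algorithm on 29 and 18; the successive quotients are the partial quotients a_0, a_1, ... (each step inverts the fractional part left over by the previous one):
  29 = 1*18 + 11, so a_0 = 1.
  18 = 1*11 + 7, so a_1 = 1.
  11 = 1*7 + 4, so a_2 = 1.
  7 = 1*4 + 3, so a_3 = 1.
  4 = 1*3 + 1, so a_4 = 1.
  3 = 3*1 + 0, so a_5 = 3.
The remainder reaches 0 after 6 divisions, so the expansion has 6 partial quotients, read off in order.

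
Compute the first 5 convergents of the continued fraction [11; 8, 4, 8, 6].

11/1, 89/8, 367/33, 3025/272, 18517/1665

Using the convergent recurrence p_i = a_i*p_{i-1} + p_{i-2}, q_i = a_i*q_{i-1} + q_{i-2} with p_{-2}=0, p_{-1}=1, q_{-2}=1, q_{-1}=0:
  i=0: a_0=11, p_0 = 11*1 + 0 = 11, q_0 = 11*0 + 1 = 1.
  i=1: a_1=8, p_1 = 8*11 + 1 = 89, q_1 = 8*1 + 0 = 8.
  i=2: a_2=4, p_2 = 4*89 + 11 = 367, q_2 = 4*8 + 1 = 33.
  i=3: a_3=8, p_3 = 8*367 + 89 = 3025, q_3 = 8*33 + 8 = 272.
  i=4: a_4=6, p_4 = 6*3025 + 367 = 18517, q_4 = 6*272 + 33 = 1665.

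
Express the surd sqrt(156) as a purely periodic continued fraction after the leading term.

Write x_i = (sqrt(156) + m_i)/d_i with (m_0, d_0) = (0, 1). a_0 = floor(sqrt(156)) = 12, since 12^2 = 144 <= 156 < 169 = 13^2.
Iterate m_{i+1} = d_i*a_i - m_i, d_{i+1} = (156 - m_{i+1}^2)/d_i, a_{i+1} = floor((a_0 + m_{i+1})/d_{i+1}):
  m_1 = 1*12 - 0 = 12, d_1 = (156 - 12^2)/1 = 12/1 = 12, a_1 = floor((12 + 12)/12) = 2.
  m_2 = 12*2 - 12 = 12, d_2 = (156 - 12^2)/12 = 12/12 = 1, a_2 = floor((12 + 12)/1) = 24.
  m_3 = 1*24 - 12 = 12, d_3 = (156 - 12^2)/1 = 12/1 = 12: (m_3, d_3) = (m_1, d_1) = (12, 12), so from here the quotients repeat a_1, a_2; the period length is 2.
Hence the expansion of sqrt(156) is a_0 = 12 followed by the repeating block 2, 24 (period 2).

[12; (2, 24)]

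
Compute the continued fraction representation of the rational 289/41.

Run the Euclidean algorithm on 289 and 41; the successive quotients are the partial quotients a_0, a_1, ... (each step inverts the fractional part left over by the previous one):
  289 = 7*41 + 2, so a_0 = 7.
  41 = 20*2 + 1, so a_1 = 20.
  2 = 2*1 + 0, so a_2 = 2.
The remainder reaches 0 after 3 divisions, so the expansion has 3 partial quotients, read off in order.

[7; 20, 2]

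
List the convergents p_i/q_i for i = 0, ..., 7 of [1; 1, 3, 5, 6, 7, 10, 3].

1/1, 2/1, 7/4, 37/21, 229/130, 1640/931, 16629/9440, 51527/29251

Using the convergent recurrence p_i = a_i*p_{i-1} + p_{i-2}, q_i = a_i*q_{i-1} + q_{i-2} with p_{-2}=0, p_{-1}=1, q_{-2}=1, q_{-1}=0:
  i=0: a_0=1, p_0 = 1*1 + 0 = 1, q_0 = 1*0 + 1 = 1.
  i=1: a_1=1, p_1 = 1*1 + 1 = 2, q_1 = 1*1 + 0 = 1.
  i=2: a_2=3, p_2 = 3*2 + 1 = 7, q_2 = 3*1 + 1 = 4.
  i=3: a_3=5, p_3 = 5*7 + 2 = 37, q_3 = 5*4 + 1 = 21.
  i=4: a_4=6, p_4 = 6*37 + 7 = 229, q_4 = 6*21 + 4 = 130.
  i=5: a_5=7, p_5 = 7*229 + 37 = 1640, q_5 = 7*130 + 21 = 931.
  i=6: a_6=10, p_6 = 10*1640 + 229 = 16629, q_6 = 10*931 + 130 = 9440.
  i=7: a_7=3, p_7 = 3*16629 + 1640 = 51527, q_7 = 3*9440 + 931 = 29251.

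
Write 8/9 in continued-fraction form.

[0; 1, 8]

Run the Euclidean algorithm on 8 and 9; the successive quotients are the partial quotients a_0, a_1, ... (each step inverts the fractional part left over by the previous one):
  8 = 0*9 + 8, so a_0 = 0.
  9 = 1*8 + 1, so a_1 = 1.
  8 = 8*1 + 0, so a_2 = 8.
The remainder reaches 0 after 3 divisions, so the expansion has 3 partial quotients, read off in order.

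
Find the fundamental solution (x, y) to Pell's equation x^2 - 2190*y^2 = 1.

First expand sqrt(2190) as a continued fraction. With x_i = (sqrt(2190) + m_i)/d_i and (m_0, d_0) = (0, 1): a_0 = floor(sqrt(2190)) = 46, since 46^2 = 2116 <= 2190 < 2209 = 47^2.
Iterate m_{i+1} = d_i*a_i - m_i, d_{i+1} = (2190 - m_{i+1}^2)/d_i, a_{i+1} = floor((a_0 + m_{i+1})/d_{i+1}):
  m_1 = 1*46 - 0 = 46, d_1 = (2190 - 46^2)/1 = 74/1 = 74, a_1 = floor((46 + 46)/74) = 1.
  m_2 = 74*1 - 46 = 28, d_2 = (2190 - 28^2)/74 = 1406/74 = 19, a_2 = floor((46 + 28)/19) = 3.
  m_3 = 19*3 - 28 = 29, d_3 = (2190 - 29^2)/19 = 1349/19 = 71, a_3 = floor((46 + 29)/71) = 1.
  m_4 = 71*1 - 29 = 42, d_4 = (2190 - 42^2)/71 = 426/71 = 6, a_4 = floor((46 + 42)/6) = 14.
  m_5 = 6*14 - 42 = 42, d_5 = (2190 - 42^2)/6 = 426/6 = 71, a_5 = floor((46 + 42)/71) = 1.
  m_6 = 71*1 - 42 = 29, d_6 = (2190 - 29^2)/71 = 1349/71 = 19, a_6 = floor((46 + 29)/19) = 3.
  m_7 = 19*3 - 29 = 28, d_7 = (2190 - 28^2)/19 = 1406/19 = 74, a_7 = floor((46 + 28)/74) = 1.
  m_8 = 74*1 - 28 = 46, d_8 = (2190 - 46^2)/74 = 74/74 = 1, a_8 = floor((46 + 46)/1) = 92.
  m_9 = 1*92 - 46 = 46, d_9 = (2190 - 46^2)/1 = 74/1 = 74: (m_9, d_9) = (m_1, d_1) = (46, 74), so from here the quotients repeat a_1, ..., a_8; the period length is 8.
So sqrt(2190) = [46; (1, 3, 1, 14, 1, 3, 1, 92)] with period length k = 8.
k is even, so the fundamental solution of x^2 - 2190y^2 = 1 is (p_{k-1}, q_{k-1}) = (p_7, q_7); compute convergents through index 7.
Convergents (p_i = a_i*p_{i-1} + p_{i-2}, q_i = a_i*q_{i-1} + q_{i-2} with p_{-2}=0, p_{-1}=1, q_{-2}=1, q_{-1}=0):
  i=0: a_0=46, p_0 = 46*1 + 0 = 46, q_0 = 46*0 + 1 = 1.
  i=1: a_1=1, p_1 = 1*46 + 1 = 47, q_1 = 1*1 + 0 = 1.
  i=2: a_2=3, p_2 = 3*47 + 46 = 187, q_2 = 3*1 + 1 = 4.
  i=3: a_3=1, p_3 = 1*187 + 47 = 234, q_3 = 1*4 + 1 = 5.
  i=4: a_4=14, p_4 = 14*234 + 187 = 3463, q_4 = 14*5 + 4 = 74.
  i=5: a_5=1, p_5 = 1*3463 + 234 = 3697, q_5 = 1*74 + 5 = 79.
  i=6: a_6=3, p_6 = 3*3697 + 3463 = 14554, q_6 = 3*79 + 74 = 311.
  i=7: a_7=1, p_7 = 1*14554 + 3697 = 18251, q_7 = 1*311 + 79 = 390.
Check: 18251^2 - 2190*390^2 = 333099001 - 333099000 = 1, so (x, y) = (18251, 390) solves the equation, and by the theorem it is the least positive solution.

(x, y) = (18251, 390)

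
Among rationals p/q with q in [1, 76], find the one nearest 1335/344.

Expand x = 1335/344 as a continued fraction with the Euclidean algorithm:
  1335 = 3*344 + 303, so a_0 = 3.
  344 = 1*303 + 41, so a_1 = 1.
  303 = 7*41 + 16, so a_2 = 7.
  41 = 2*16 + 9, so a_3 = 2.
  16 = 1*9 + 7, so a_4 = 1.
  9 = 1*7 + 2, so a_5 = 1.
  7 = 3*2 + 1, so a_6 = 3.
  2 = 2*1 + 0, so a_7 = 2.
so x = [3; 1, 7, 2, 1, 1, 3, 2].
Convergents (p_i = a_i*p_{i-1} + p_{i-2}, q_i = a_i*q_{i-1} + q_{i-2} with p_{-2}=0, p_{-1}=1, q_{-2}=1, q_{-1}=0), until the denominator exceeds 76:
  i=0: a_0=3, p_0 = 3*1 + 0 = 3, q_0 = 3*0 + 1 = 1.
  i=1: a_1=1, p_1 = 1*3 + 1 = 4, q_1 = 1*1 + 0 = 1.
  i=2: a_2=7, p_2 = 7*4 + 3 = 31, q_2 = 7*1 + 1 = 8.
  i=3: a_3=2, p_3 = 2*31 + 4 = 66, q_3 = 2*8 + 1 = 17.
  i=4: a_4=1, p_4 = 1*66 + 31 = 97, q_4 = 1*17 + 8 = 25.
  i=5: a_5=1, p_5 = 1*97 + 66 = 163, q_5 = 1*25 + 17 = 42.
  i=6: a_6=3, p_6 = 3*163 + 97 = 586, q_6 = 3*42 + 25 = 151.
q_6 = 151 > 76, so the last convergent with denominator <= 76 is p_5/q_5 = 163/42.
The closest fraction with denominator <= 76 is either p_5/q_5 or the intermediate fraction (k*p_5 + p_4)/(k*q_5 + q_4) with the largest k >= 1 whose denominator stays <= 76; these approach x as k grows, and every other convergent or intermediate fraction in range is farther away.
Largest k: floor((76 - q_4)/q_5) = floor((76 - 25)/42) = 1.
That gives (1*163 + 97)/(1*42 + 25) = 260/67.
Compare the errors: |x - 163/42| = |1335*42 - 163*344|/(344*42) = 2/14448, and |x - 260/67| = |1335*67 - 260*344|/(344*67) = 5/23048.
Cross-multiplying, 2*23048 = 46096 < 72240 = 5*14448, so 2/14448 is smaller: the convergent 163/42 is closer to x than 260/67.

163/42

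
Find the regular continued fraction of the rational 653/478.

[1; 2, 1, 2, 1, 2, 1, 1, 1, 1, 2]

Run the Euclidean algorithm on 653 and 478; the successive quotients are the partial quotients a_0, a_1, ... (each step inverts the fractional part left over by the previous one):
  653 = 1*478 + 175, so a_0 = 1.
  478 = 2*175 + 128, so a_1 = 2.
  175 = 1*128 + 47, so a_2 = 1.
  128 = 2*47 + 34, so a_3 = 2.
  47 = 1*34 + 13, so a_4 = 1.
  34 = 2*13 + 8, so a_5 = 2.
  13 = 1*8 + 5, so a_6 = 1.
  8 = 1*5 + 3, so a_7 = 1.
  5 = 1*3 + 2, so a_8 = 1.
  3 = 1*2 + 1, so a_9 = 1.
  2 = 2*1 + 0, so a_10 = 2.
The remainder reaches 0 after 11 divisions, so the expansion has 11 partial quotients, read off in order.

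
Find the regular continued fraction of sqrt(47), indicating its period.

Write x_i = (sqrt(47) + m_i)/d_i with (m_0, d_0) = (0, 1). a_0 = floor(sqrt(47)) = 6, since 6^2 = 36 <= 47 < 49 = 7^2.
Iterate m_{i+1} = d_i*a_i - m_i, d_{i+1} = (47 - m_{i+1}^2)/d_i, a_{i+1} = floor((a_0 + m_{i+1})/d_{i+1}):
  m_1 = 1*6 - 0 = 6, d_1 = (47 - 6^2)/1 = 11/1 = 11, a_1 = floor((6 + 6)/11) = 1.
  m_2 = 11*1 - 6 = 5, d_2 = (47 - 5^2)/11 = 22/11 = 2, a_2 = floor((6 + 5)/2) = 5.
  m_3 = 2*5 - 5 = 5, d_3 = (47 - 5^2)/2 = 22/2 = 11, a_3 = floor((6 + 5)/11) = 1.
  m_4 = 11*1 - 5 = 6, d_4 = (47 - 6^2)/11 = 11/11 = 1, a_4 = floor((6 + 6)/1) = 12.
  m_5 = 1*12 - 6 = 6, d_5 = (47 - 6^2)/1 = 11/1 = 11: (m_5, d_5) = (m_1, d_1) = (6, 11), so from here the quotients repeat a_1, ..., a_4; the period length is 4.
Hence the expansion of sqrt(47) is a_0 = 6 followed by the repeating block 1, 5, 1, 12 (period 4).

[6; (1, 5, 1, 12)]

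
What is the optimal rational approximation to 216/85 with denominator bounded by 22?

Expand x = 216/85 as a continued fraction with the Euclidean algorithm:
  216 = 2*85 + 46, so a_0 = 2.
  85 = 1*46 + 39, so a_1 = 1.
  46 = 1*39 + 7, so a_2 = 1.
  39 = 5*7 + 4, so a_3 = 5.
  7 = 1*4 + 3, so a_4 = 1.
  4 = 1*3 + 1, so a_5 = 1.
  3 = 3*1 + 0, so a_6 = 3.
so x = [2; 1, 1, 5, 1, 1, 3].
Convergents (p_i = a_i*p_{i-1} + p_{i-2}, q_i = a_i*q_{i-1} + q_{i-2} with p_{-2}=0, p_{-1}=1, q_{-2}=1, q_{-1}=0), until the denominator exceeds 22:
  i=0: a_0=2, p_0 = 2*1 + 0 = 2, q_0 = 2*0 + 1 = 1.
  i=1: a_1=1, p_1 = 1*2 + 1 = 3, q_1 = 1*1 + 0 = 1.
  i=2: a_2=1, p_2 = 1*3 + 2 = 5, q_2 = 1*1 + 1 = 2.
  i=3: a_3=5, p_3 = 5*5 + 3 = 28, q_3 = 5*2 + 1 = 11.
  i=4: a_4=1, p_4 = 1*28 + 5 = 33, q_4 = 1*11 + 2 = 13.
  i=5: a_5=1, p_5 = 1*33 + 28 = 61, q_5 = 1*13 + 11 = 24.
q_5 = 24 > 22, so the last convergent with denominator <= 22 is p_4/q_4 = 33/13.
The closest fraction with denominator <= 22 is either p_4/q_4 or the intermediate fraction (k*p_4 + p_3)/(k*q_4 + q_3) with the largest k >= 1 whose denominator stays <= 22; these approach x as k grows, and every other convergent or intermediate fraction in range is farther away.
Largest k: floor((22 - q_3)/q_4) = floor((22 - 11)/13) = 0.
Since k = 0, no intermediate fraction beyond p_4/q_4 has denominator <= 22, so the convergent 33/13 is the closest (its error is |216*13 - 33*85|/(85*13) = 3/1105).

33/13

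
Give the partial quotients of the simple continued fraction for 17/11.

[1; 1, 1, 5]

Run the Euclidean algorithm on 17 and 11; the successive quotients are the partial quotients a_0, a_1, ... (each step inverts the fractional part left over by the previous one):
  17 = 1*11 + 6, so a_0 = 1.
  11 = 1*6 + 5, so a_1 = 1.
  6 = 1*5 + 1, so a_2 = 1.
  5 = 5*1 + 0, so a_3 = 5.
The remainder reaches 0 after 4 divisions, so the expansion has 4 partial quotients, read off in order.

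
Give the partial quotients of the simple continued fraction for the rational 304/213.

Run the Euclidean algorithm on 304 and 213; the successive quotients are the partial quotients a_0, a_1, ... (each step inverts the fractional part left over by the previous one):
  304 = 1*213 + 91, so a_0 = 1.
  213 = 2*91 + 31, so a_1 = 2.
  91 = 2*31 + 29, so a_2 = 2.
  31 = 1*29 + 2, so a_3 = 1.
  29 = 14*2 + 1, so a_4 = 14.
  2 = 2*1 + 0, so a_5 = 2.
The remainder reaches 0 after 6 divisions, so the expansion has 6 partial quotients, read off in order.

[1; 2, 2, 1, 14, 2]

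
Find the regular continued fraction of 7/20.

Run the Euclidean algorithm on 7 and 20; the successive quotients are the partial quotients a_0, a_1, ... (each step inverts the fractional part left over by the previous one):
  7 = 0*20 + 7, so a_0 = 0.
  20 = 2*7 + 6, so a_1 = 2.
  7 = 1*6 + 1, so a_2 = 1.
  6 = 6*1 + 0, so a_3 = 6.
The remainder reaches 0 after 4 divisions, so the expansion has 4 partial quotients, read off in order.

[0; 2, 1, 6]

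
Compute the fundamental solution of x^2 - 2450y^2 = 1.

First expand sqrt(2450) as a continued fraction. With x_i = (sqrt(2450) + m_i)/d_i and (m_0, d_0) = (0, 1): a_0 = floor(sqrt(2450)) = 49, since 49^2 = 2401 <= 2450 < 2500 = 50^2.
Iterate m_{i+1} = d_i*a_i - m_i, d_{i+1} = (2450 - m_{i+1}^2)/d_i, a_{i+1} = floor((a_0 + m_{i+1})/d_{i+1}):
  m_1 = 1*49 - 0 = 49, d_1 = (2450 - 49^2)/1 = 49/1 = 49, a_1 = floor((49 + 49)/49) = 2.
  m_2 = 49*2 - 49 = 49, d_2 = (2450 - 49^2)/49 = 49/49 = 1, a_2 = floor((49 + 49)/1) = 98.
  m_3 = 1*98 - 49 = 49, d_3 = (2450 - 49^2)/1 = 49/1 = 49: (m_3, d_3) = (m_1, d_1) = (49, 49), so from here the quotients repeat a_1, a_2; the period length is 2.
So sqrt(2450) = [49; (2, 98)] with period length k = 2.
k is even, so the fundamental solution of x^2 - 2450y^2 = 1 is (p_{k-1}, q_{k-1}) = (p_1, q_1); compute convergents through index 1.
Convergents (p_i = a_i*p_{i-1} + p_{i-2}, q_i = a_i*q_{i-1} + q_{i-2} with p_{-2}=0, p_{-1}=1, q_{-2}=1, q_{-1}=0):
  i=0: a_0=49, p_0 = 49*1 + 0 = 49, q_0 = 49*0 + 1 = 1.
  i=1: a_1=2, p_1 = 2*49 + 1 = 99, q_1 = 2*1 + 0 = 2.
Check: 99^2 - 2450*2^2 = 9801 - 9800 = 1, so (x, y) = (99, 2) solves the equation, and by the theorem it is the least positive solution.

(x, y) = (99, 2)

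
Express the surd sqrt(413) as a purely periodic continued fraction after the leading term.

Write x_i = (sqrt(413) + m_i)/d_i with (m_0, d_0) = (0, 1). a_0 = floor(sqrt(413)) = 20, since 20^2 = 400 <= 413 < 441 = 21^2.
Iterate m_{i+1} = d_i*a_i - m_i, d_{i+1} = (413 - m_{i+1}^2)/d_i, a_{i+1} = floor((a_0 + m_{i+1})/d_{i+1}):
  m_1 = 1*20 - 0 = 20, d_1 = (413 - 20^2)/1 = 13/1 = 13, a_1 = floor((20 + 20)/13) = 3.
  m_2 = 13*3 - 20 = 19, d_2 = (413 - 19^2)/13 = 52/13 = 4, a_2 = floor((20 + 19)/4) = 9.
  m_3 = 4*9 - 19 = 17, d_3 = (413 - 17^2)/4 = 124/4 = 31, a_3 = floor((20 + 17)/31) = 1.
  m_4 = 31*1 - 17 = 14, d_4 = (413 - 14^2)/31 = 217/31 = 7, a_4 = floor((20 + 14)/7) = 4.
  m_5 = 7*4 - 14 = 14, d_5 = (413 - 14^2)/7 = 217/7 = 31, a_5 = floor((20 + 14)/31) = 1.
  m_6 = 31*1 - 14 = 17, d_6 = (413 - 17^2)/31 = 124/31 = 4, a_6 = floor((20 + 17)/4) = 9.
  m_7 = 4*9 - 17 = 19, d_7 = (413 - 19^2)/4 = 52/4 = 13, a_7 = floor((20 + 19)/13) = 3.
  m_8 = 13*3 - 19 = 20, d_8 = (413 - 20^2)/13 = 13/13 = 1, a_8 = floor((20 + 20)/1) = 40.
  m_9 = 1*40 - 20 = 20, d_9 = (413 - 20^2)/1 = 13/1 = 13: (m_9, d_9) = (m_1, d_1) = (20, 13), so from here the quotients repeat a_1, ..., a_8; the period length is 8.
Hence the expansion of sqrt(413) is a_0 = 20 followed by the repeating block 3, 9, 1, 4, 1, 9, 3, 40 (period 8).

[20; (3, 9, 1, 4, 1, 9, 3, 40)]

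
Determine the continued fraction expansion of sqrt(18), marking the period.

Write x_i = (sqrt(18) + m_i)/d_i with (m_0, d_0) = (0, 1). a_0 = floor(sqrt(18)) = 4, since 4^2 = 16 <= 18 < 25 = 5^2.
Iterate m_{i+1} = d_i*a_i - m_i, d_{i+1} = (18 - m_{i+1}^2)/d_i, a_{i+1} = floor((a_0 + m_{i+1})/d_{i+1}):
  m_1 = 1*4 - 0 = 4, d_1 = (18 - 4^2)/1 = 2/1 = 2, a_1 = floor((4 + 4)/2) = 4.
  m_2 = 2*4 - 4 = 4, d_2 = (18 - 4^2)/2 = 2/2 = 1, a_2 = floor((4 + 4)/1) = 8.
  m_3 = 1*8 - 4 = 4, d_3 = (18 - 4^2)/1 = 2/1 = 2: (m_3, d_3) = (m_1, d_1) = (4, 2), so from here the quotients repeat a_1, a_2; the period length is 2.
Hence the expansion of sqrt(18) is a_0 = 4 followed by the repeating block 4, 8 (period 2).

[4; (4, 8)]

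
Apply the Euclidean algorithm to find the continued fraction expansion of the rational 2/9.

Run the Euclidean algorithm on 2 and 9; the successive quotients are the partial quotients a_0, a_1, ... (each step inverts the fractional part left over by the previous one):
  2 = 0*9 + 2, so a_0 = 0.
  9 = 4*2 + 1, so a_1 = 4.
  2 = 2*1 + 0, so a_2 = 2.
The remainder reaches 0 after 3 divisions, so the expansion has 3 partial quotients, read off in order.

[0; 4, 2]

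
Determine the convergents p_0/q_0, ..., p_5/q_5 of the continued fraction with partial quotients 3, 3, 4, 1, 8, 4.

3/1, 10/3, 43/13, 53/16, 467/141, 1921/580

Using the convergent recurrence p_i = a_i*p_{i-1} + p_{i-2}, q_i = a_i*q_{i-1} + q_{i-2} with p_{-2}=0, p_{-1}=1, q_{-2}=1, q_{-1}=0:
  i=0: a_0=3, p_0 = 3*1 + 0 = 3, q_0 = 3*0 + 1 = 1.
  i=1: a_1=3, p_1 = 3*3 + 1 = 10, q_1 = 3*1 + 0 = 3.
  i=2: a_2=4, p_2 = 4*10 + 3 = 43, q_2 = 4*3 + 1 = 13.
  i=3: a_3=1, p_3 = 1*43 + 10 = 53, q_3 = 1*13 + 3 = 16.
  i=4: a_4=8, p_4 = 8*53 + 43 = 467, q_4 = 8*16 + 13 = 141.
  i=5: a_5=4, p_5 = 4*467 + 53 = 1921, q_5 = 4*141 + 16 = 580.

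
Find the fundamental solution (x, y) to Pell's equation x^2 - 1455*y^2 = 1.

(x, y) = (23764, 623)

First expand sqrt(1455) as a continued fraction. With x_i = (sqrt(1455) + m_i)/d_i and (m_0, d_0) = (0, 1): a_0 = floor(sqrt(1455)) = 38, since 38^2 = 1444 <= 1455 < 1521 = 39^2.
Iterate m_{i+1} = d_i*a_i - m_i, d_{i+1} = (1455 - m_{i+1}^2)/d_i, a_{i+1} = floor((a_0 + m_{i+1})/d_{i+1}):
  m_1 = 1*38 - 0 = 38, d_1 = (1455 - 38^2)/1 = 11/1 = 11, a_1 = floor((38 + 38)/11) = 6.
  m_2 = 11*6 - 38 = 28, d_2 = (1455 - 28^2)/11 = 671/11 = 61, a_2 = floor((38 + 28)/61) = 1.
  m_3 = 61*1 - 28 = 33, d_3 = (1455 - 33^2)/61 = 366/61 = 6, a_3 = floor((38 + 33)/6) = 11.
  m_4 = 6*11 - 33 = 33, d_4 = (1455 - 33^2)/6 = 366/6 = 61, a_4 = floor((38 + 33)/61) = 1.
  m_5 = 61*1 - 33 = 28, d_5 = (1455 - 28^2)/61 = 671/61 = 11, a_5 = floor((38 + 28)/11) = 6.
  m_6 = 11*6 - 28 = 38, d_6 = (1455 - 38^2)/11 = 11/11 = 1, a_6 = floor((38 + 38)/1) = 76.
  m_7 = 1*76 - 38 = 38, d_7 = (1455 - 38^2)/1 = 11/1 = 11: (m_7, d_7) = (m_1, d_1) = (38, 11), so from here the quotients repeat a_1, ..., a_6; the period length is 6.
So sqrt(1455) = [38; (6, 1, 11, 1, 6, 76)] with period length k = 6.
k is even, so the fundamental solution of x^2 - 1455y^2 = 1 is (p_{k-1}, q_{k-1}) = (p_5, q_5); compute convergents through index 5.
Convergents (p_i = a_i*p_{i-1} + p_{i-2}, q_i = a_i*q_{i-1} + q_{i-2} with p_{-2}=0, p_{-1}=1, q_{-2}=1, q_{-1}=0):
  i=0: a_0=38, p_0 = 38*1 + 0 = 38, q_0 = 38*0 + 1 = 1.
  i=1: a_1=6, p_1 = 6*38 + 1 = 229, q_1 = 6*1 + 0 = 6.
  i=2: a_2=1, p_2 = 1*229 + 38 = 267, q_2 = 1*6 + 1 = 7.
  i=3: a_3=11, p_3 = 11*267 + 229 = 3166, q_3 = 11*7 + 6 = 83.
  i=4: a_4=1, p_4 = 1*3166 + 267 = 3433, q_4 = 1*83 + 7 = 90.
  i=5: a_5=6, p_5 = 6*3433 + 3166 = 23764, q_5 = 6*90 + 83 = 623.
Check: 23764^2 - 1455*623^2 = 564727696 - 564727695 = 1, so (x, y) = (23764, 623) solves the equation, and by the theorem it is the least positive solution.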